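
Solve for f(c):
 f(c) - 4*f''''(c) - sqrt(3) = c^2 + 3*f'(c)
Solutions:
 f(c) = C1*exp(c*(-8/(1 + 3*sqrt(57))^(1/3) + (1 + 3*sqrt(57))^(1/3) + 4)/12)*sin(sqrt(3)*c*(8/(1 + 3*sqrt(57))^(1/3) + (1 + 3*sqrt(57))^(1/3))/12) + C2*exp(c*(-8/(1 + 3*sqrt(57))^(1/3) + (1 + 3*sqrt(57))^(1/3) + 4)/12)*cos(sqrt(3)*c*(8/(1 + 3*sqrt(57))^(1/3) + (1 + 3*sqrt(57))^(1/3))/12) + C3*exp(-c) + C4*exp(c*(-(1 + 3*sqrt(57))^(1/3) + 2 + 8/(1 + 3*sqrt(57))^(1/3))/6) + c^2 + 6*c + sqrt(3) + 18


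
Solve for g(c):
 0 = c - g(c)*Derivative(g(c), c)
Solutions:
 g(c) = -sqrt(C1 + c^2)
 g(c) = sqrt(C1 + c^2)


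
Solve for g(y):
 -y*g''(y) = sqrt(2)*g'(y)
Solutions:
 g(y) = C1 + C2*y^(1 - sqrt(2))


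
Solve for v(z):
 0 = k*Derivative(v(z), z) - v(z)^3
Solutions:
 v(z) = -sqrt(2)*sqrt(-k/(C1*k + z))/2
 v(z) = sqrt(2)*sqrt(-k/(C1*k + z))/2


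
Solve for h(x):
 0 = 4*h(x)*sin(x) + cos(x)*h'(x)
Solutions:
 h(x) = C1*cos(x)^4


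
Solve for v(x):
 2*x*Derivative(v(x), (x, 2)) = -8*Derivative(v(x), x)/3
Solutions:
 v(x) = C1 + C2/x^(1/3)


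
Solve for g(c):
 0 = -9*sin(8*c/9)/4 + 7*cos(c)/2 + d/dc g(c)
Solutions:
 g(c) = C1 - 7*sin(c)/2 - 81*cos(8*c/9)/32


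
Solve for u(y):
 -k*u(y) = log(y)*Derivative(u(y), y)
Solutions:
 u(y) = C1*exp(-k*li(y))


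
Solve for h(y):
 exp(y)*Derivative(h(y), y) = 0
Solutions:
 h(y) = C1


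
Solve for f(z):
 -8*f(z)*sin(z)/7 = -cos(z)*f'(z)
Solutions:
 f(z) = C1/cos(z)^(8/7)


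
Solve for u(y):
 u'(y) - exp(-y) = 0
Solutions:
 u(y) = C1 - exp(-y)


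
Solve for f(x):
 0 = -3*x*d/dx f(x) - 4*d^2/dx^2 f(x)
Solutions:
 f(x) = C1 + C2*erf(sqrt(6)*x/4)


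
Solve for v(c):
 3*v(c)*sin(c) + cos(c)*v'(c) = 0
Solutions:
 v(c) = C1*cos(c)^3


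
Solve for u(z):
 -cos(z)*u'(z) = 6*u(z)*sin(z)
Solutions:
 u(z) = C1*cos(z)^6


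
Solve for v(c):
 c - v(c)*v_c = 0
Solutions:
 v(c) = -sqrt(C1 + c^2)
 v(c) = sqrt(C1 + c^2)


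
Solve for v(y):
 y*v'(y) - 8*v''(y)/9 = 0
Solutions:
 v(y) = C1 + C2*erfi(3*y/4)


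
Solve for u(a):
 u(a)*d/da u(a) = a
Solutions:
 u(a) = -sqrt(C1 + a^2)
 u(a) = sqrt(C1 + a^2)


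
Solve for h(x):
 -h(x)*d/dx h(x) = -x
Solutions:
 h(x) = -sqrt(C1 + x^2)
 h(x) = sqrt(C1 + x^2)


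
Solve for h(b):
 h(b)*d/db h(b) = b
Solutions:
 h(b) = -sqrt(C1 + b^2)
 h(b) = sqrt(C1 + b^2)


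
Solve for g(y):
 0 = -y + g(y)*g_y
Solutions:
 g(y) = -sqrt(C1 + y^2)
 g(y) = sqrt(C1 + y^2)


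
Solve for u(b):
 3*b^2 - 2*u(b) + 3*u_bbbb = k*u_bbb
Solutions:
 u(b) = C1*exp(b*(k - sqrt(k^2 + 12*(-k^2 + sqrt(k^4 + 512))^(1/3) - 96/(-k^2 + sqrt(k^4 + 512))^(1/3)) - sqrt(2)*sqrt(-k^3/sqrt(k^2 + 12*(-k^2 + sqrt(k^4 + 512))^(1/3) - 96/(-k^2 + sqrt(k^4 + 512))^(1/3)) + k^2 - 6*(-k^2 + sqrt(k^4 + 512))^(1/3) + 48/(-k^2 + sqrt(k^4 + 512))^(1/3)))/12) + C2*exp(b*(k - sqrt(k^2 + 12*(-k^2 + sqrt(k^4 + 512))^(1/3) - 96/(-k^2 + sqrt(k^4 + 512))^(1/3)) + sqrt(2)*sqrt(-k^3/sqrt(k^2 + 12*(-k^2 + sqrt(k^4 + 512))^(1/3) - 96/(-k^2 + sqrt(k^4 + 512))^(1/3)) + k^2 - 6*(-k^2 + sqrt(k^4 + 512))^(1/3) + 48/(-k^2 + sqrt(k^4 + 512))^(1/3)))/12) + C3*exp(b*(k + sqrt(k^2 + 12*(-k^2 + sqrt(k^4 + 512))^(1/3) - 96/(-k^2 + sqrt(k^4 + 512))^(1/3)) - sqrt(2)*sqrt(k^3/sqrt(k^2 + 12*(-k^2 + sqrt(k^4 + 512))^(1/3) - 96/(-k^2 + sqrt(k^4 + 512))^(1/3)) + k^2 - 6*(-k^2 + sqrt(k^4 + 512))^(1/3) + 48/(-k^2 + sqrt(k^4 + 512))^(1/3)))/12) + C4*exp(b*(k + sqrt(k^2 + 12*(-k^2 + sqrt(k^4 + 512))^(1/3) - 96/(-k^2 + sqrt(k^4 + 512))^(1/3)) + sqrt(2)*sqrt(k^3/sqrt(k^2 + 12*(-k^2 + sqrt(k^4 + 512))^(1/3) - 96/(-k^2 + sqrt(k^4 + 512))^(1/3)) + k^2 - 6*(-k^2 + sqrt(k^4 + 512))^(1/3) + 48/(-k^2 + sqrt(k^4 + 512))^(1/3)))/12) + 3*b^2/2


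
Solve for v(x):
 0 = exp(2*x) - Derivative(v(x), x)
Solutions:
 v(x) = C1 + exp(2*x)/2


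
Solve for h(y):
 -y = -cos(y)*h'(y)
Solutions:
 h(y) = C1 + Integral(y/cos(y), y)


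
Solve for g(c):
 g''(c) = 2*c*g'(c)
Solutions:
 g(c) = C1 + C2*erfi(c)


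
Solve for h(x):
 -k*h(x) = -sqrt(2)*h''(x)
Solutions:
 h(x) = C1*exp(-2^(3/4)*sqrt(k)*x/2) + C2*exp(2^(3/4)*sqrt(k)*x/2)


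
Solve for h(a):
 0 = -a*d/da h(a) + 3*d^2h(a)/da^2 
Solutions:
 h(a) = C1 + C2*erfi(sqrt(6)*a/6)


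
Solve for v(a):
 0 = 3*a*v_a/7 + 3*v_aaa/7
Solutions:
 v(a) = C1 + Integral(C2*airyai(-a) + C3*airybi(-a), a)


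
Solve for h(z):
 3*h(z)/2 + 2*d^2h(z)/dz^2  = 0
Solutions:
 h(z) = C1*sin(sqrt(3)*z/2) + C2*cos(sqrt(3)*z/2)


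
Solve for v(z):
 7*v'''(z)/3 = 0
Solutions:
 v(z) = C1 + C2*z + C3*z^2


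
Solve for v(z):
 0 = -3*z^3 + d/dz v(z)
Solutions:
 v(z) = C1 + 3*z^4/4


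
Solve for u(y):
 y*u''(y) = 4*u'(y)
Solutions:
 u(y) = C1 + C2*y^5


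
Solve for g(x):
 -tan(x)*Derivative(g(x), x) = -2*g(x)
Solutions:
 g(x) = C1*sin(x)^2


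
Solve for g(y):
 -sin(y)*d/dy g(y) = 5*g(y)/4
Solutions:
 g(y) = C1*(cos(y) + 1)^(5/8)/(cos(y) - 1)^(5/8)


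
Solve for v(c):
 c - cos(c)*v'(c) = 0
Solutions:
 v(c) = C1 + Integral(c/cos(c), c)


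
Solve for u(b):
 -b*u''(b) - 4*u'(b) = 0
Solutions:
 u(b) = C1 + C2/b^3


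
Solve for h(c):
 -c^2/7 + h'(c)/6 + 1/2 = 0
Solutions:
 h(c) = C1 + 2*c^3/7 - 3*c


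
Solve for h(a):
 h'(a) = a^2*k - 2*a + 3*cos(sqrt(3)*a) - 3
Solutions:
 h(a) = C1 + a^3*k/3 - a^2 - 3*a + sqrt(3)*sin(sqrt(3)*a)


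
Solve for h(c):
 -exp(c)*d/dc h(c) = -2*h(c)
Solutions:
 h(c) = C1*exp(-2*exp(-c))


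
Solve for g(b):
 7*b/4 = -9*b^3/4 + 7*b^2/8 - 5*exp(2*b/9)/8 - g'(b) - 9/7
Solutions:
 g(b) = C1 - 9*b^4/16 + 7*b^3/24 - 7*b^2/8 - 9*b/7 - 45*exp(2*b/9)/16


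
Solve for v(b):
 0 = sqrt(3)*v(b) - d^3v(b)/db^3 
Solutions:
 v(b) = C3*exp(3^(1/6)*b) + (C1*sin(3^(2/3)*b/2) + C2*cos(3^(2/3)*b/2))*exp(-3^(1/6)*b/2)


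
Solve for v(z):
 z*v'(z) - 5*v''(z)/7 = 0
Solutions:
 v(z) = C1 + C2*erfi(sqrt(70)*z/10)


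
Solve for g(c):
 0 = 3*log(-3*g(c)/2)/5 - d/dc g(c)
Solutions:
 -5*Integral(1/(log(-_y) - log(2) + log(3)), (_y, g(c)))/3 = C1 - c


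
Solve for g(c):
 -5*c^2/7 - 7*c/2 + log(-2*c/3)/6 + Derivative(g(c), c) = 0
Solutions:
 g(c) = C1 + 5*c^3/21 + 7*c^2/4 - c*log(-c)/6 + c*(-log(2) + 1 + log(3))/6


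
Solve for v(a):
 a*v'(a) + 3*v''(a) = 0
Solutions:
 v(a) = C1 + C2*erf(sqrt(6)*a/6)


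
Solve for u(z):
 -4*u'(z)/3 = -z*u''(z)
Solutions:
 u(z) = C1 + C2*z^(7/3)


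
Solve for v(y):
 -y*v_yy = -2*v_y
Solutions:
 v(y) = C1 + C2*y^3


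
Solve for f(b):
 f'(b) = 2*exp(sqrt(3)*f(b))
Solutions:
 f(b) = sqrt(3)*(2*log(-1/(C1 + 2*b)) - log(3))/6


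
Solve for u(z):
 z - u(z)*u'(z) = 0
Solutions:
 u(z) = -sqrt(C1 + z^2)
 u(z) = sqrt(C1 + z^2)


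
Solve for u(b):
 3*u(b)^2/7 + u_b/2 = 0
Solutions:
 u(b) = 7/(C1 + 6*b)


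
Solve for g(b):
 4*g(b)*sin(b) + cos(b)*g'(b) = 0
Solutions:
 g(b) = C1*cos(b)^4


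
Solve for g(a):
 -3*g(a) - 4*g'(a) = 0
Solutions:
 g(a) = C1*exp(-3*a/4)


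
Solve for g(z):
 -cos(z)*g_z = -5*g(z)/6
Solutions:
 g(z) = C1*(sin(z) + 1)^(5/12)/(sin(z) - 1)^(5/12)


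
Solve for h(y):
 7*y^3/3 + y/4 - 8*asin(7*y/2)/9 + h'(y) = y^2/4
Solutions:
 h(y) = C1 - 7*y^4/12 + y^3/12 - y^2/8 + 8*y*asin(7*y/2)/9 + 8*sqrt(4 - 49*y^2)/63


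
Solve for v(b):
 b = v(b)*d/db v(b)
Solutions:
 v(b) = -sqrt(C1 + b^2)
 v(b) = sqrt(C1 + b^2)


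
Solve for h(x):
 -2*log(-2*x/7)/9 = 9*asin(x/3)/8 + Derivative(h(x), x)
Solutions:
 h(x) = C1 - 2*x*log(-x)/9 - 9*x*asin(x/3)/8 - 2*x*log(2)/9 + 2*x/9 + 2*x*log(7)/9 - 9*sqrt(9 - x^2)/8


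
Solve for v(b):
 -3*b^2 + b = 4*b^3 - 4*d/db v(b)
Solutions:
 v(b) = C1 + b^4/4 + b^3/4 - b^2/8


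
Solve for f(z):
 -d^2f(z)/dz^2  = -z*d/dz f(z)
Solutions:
 f(z) = C1 + C2*erfi(sqrt(2)*z/2)


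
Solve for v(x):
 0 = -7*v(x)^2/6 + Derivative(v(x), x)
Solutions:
 v(x) = -6/(C1 + 7*x)


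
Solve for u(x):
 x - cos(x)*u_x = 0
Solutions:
 u(x) = C1 + Integral(x/cos(x), x)


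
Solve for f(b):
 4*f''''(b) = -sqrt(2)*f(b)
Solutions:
 f(b) = (C1*sin(2^(1/8)*b/2) + C2*cos(2^(1/8)*b/2))*exp(-2^(1/8)*b/2) + (C3*sin(2^(1/8)*b/2) + C4*cos(2^(1/8)*b/2))*exp(2^(1/8)*b/2)


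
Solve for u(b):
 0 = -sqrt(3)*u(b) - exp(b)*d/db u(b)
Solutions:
 u(b) = C1*exp(sqrt(3)*exp(-b))


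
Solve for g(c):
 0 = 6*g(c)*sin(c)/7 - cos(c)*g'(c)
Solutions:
 g(c) = C1/cos(c)^(6/7)


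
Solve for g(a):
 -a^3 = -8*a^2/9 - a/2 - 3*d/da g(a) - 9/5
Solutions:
 g(a) = C1 + a^4/12 - 8*a^3/81 - a^2/12 - 3*a/5


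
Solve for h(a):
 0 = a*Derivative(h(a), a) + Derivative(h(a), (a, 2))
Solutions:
 h(a) = C1 + C2*erf(sqrt(2)*a/2)


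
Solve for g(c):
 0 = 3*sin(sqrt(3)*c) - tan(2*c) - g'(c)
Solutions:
 g(c) = C1 + log(cos(2*c))/2 - sqrt(3)*cos(sqrt(3)*c)


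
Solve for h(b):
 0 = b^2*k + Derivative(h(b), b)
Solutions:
 h(b) = C1 - b^3*k/3


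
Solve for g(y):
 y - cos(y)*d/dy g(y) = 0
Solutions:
 g(y) = C1 + Integral(y/cos(y), y)


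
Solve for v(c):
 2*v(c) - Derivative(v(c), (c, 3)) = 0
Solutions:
 v(c) = C3*exp(2^(1/3)*c) + (C1*sin(2^(1/3)*sqrt(3)*c/2) + C2*cos(2^(1/3)*sqrt(3)*c/2))*exp(-2^(1/3)*c/2)


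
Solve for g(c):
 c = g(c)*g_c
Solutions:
 g(c) = -sqrt(C1 + c^2)
 g(c) = sqrt(C1 + c^2)


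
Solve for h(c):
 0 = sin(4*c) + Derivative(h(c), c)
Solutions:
 h(c) = C1 + cos(4*c)/4


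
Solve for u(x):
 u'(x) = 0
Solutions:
 u(x) = C1


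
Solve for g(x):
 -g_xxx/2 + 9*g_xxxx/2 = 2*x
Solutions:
 g(x) = C1 + C2*x + C3*x^2 + C4*exp(x/9) - x^4/6 - 6*x^3


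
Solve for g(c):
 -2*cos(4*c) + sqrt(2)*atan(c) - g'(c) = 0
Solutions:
 g(c) = C1 + sqrt(2)*(c*atan(c) - log(c^2 + 1)/2) - sin(4*c)/2


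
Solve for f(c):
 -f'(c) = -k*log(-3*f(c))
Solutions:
 Integral(1/(log(-_y) + log(3)), (_y, f(c))) = C1 + c*k


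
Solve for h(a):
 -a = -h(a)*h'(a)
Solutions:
 h(a) = -sqrt(C1 + a^2)
 h(a) = sqrt(C1 + a^2)


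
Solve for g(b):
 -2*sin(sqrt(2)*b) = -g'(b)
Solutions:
 g(b) = C1 - sqrt(2)*cos(sqrt(2)*b)


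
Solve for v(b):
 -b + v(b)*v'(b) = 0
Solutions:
 v(b) = -sqrt(C1 + b^2)
 v(b) = sqrt(C1 + b^2)


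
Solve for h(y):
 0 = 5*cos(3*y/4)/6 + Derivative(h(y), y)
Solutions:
 h(y) = C1 - 10*sin(3*y/4)/9


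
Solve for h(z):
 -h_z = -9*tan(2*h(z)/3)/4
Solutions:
 h(z) = -3*asin(C1*exp(3*z/2))/2 + 3*pi/2
 h(z) = 3*asin(C1*exp(3*z/2))/2


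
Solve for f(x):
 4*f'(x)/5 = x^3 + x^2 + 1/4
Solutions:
 f(x) = C1 + 5*x^4/16 + 5*x^3/12 + 5*x/16


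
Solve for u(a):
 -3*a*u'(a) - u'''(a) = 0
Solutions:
 u(a) = C1 + Integral(C2*airyai(-3^(1/3)*a) + C3*airybi(-3^(1/3)*a), a)


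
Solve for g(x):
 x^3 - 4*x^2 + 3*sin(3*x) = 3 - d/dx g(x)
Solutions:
 g(x) = C1 - x^4/4 + 4*x^3/3 + 3*x + cos(3*x)


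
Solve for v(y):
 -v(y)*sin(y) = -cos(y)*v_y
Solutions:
 v(y) = C1/cos(y)


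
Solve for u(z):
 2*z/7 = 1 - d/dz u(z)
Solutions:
 u(z) = C1 - z^2/7 + z


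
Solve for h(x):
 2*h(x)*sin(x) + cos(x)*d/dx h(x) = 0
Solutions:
 h(x) = C1*cos(x)^2


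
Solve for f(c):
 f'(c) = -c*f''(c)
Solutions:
 f(c) = C1 + C2*log(c)


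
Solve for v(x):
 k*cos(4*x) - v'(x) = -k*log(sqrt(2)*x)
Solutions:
 v(x) = C1 + k*(2*x*log(x) - 2*x + x*log(2) + sin(4*x)/2)/2


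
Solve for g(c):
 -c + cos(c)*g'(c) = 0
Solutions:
 g(c) = C1 + Integral(c/cos(c), c)


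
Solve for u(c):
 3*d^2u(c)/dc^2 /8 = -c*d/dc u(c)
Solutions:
 u(c) = C1 + C2*erf(2*sqrt(3)*c/3)


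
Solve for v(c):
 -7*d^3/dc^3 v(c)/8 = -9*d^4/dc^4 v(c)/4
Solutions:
 v(c) = C1 + C2*c + C3*c^2 + C4*exp(7*c/18)


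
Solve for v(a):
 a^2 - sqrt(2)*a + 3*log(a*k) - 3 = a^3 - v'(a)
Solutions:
 v(a) = C1 + a^4/4 - a^3/3 + sqrt(2)*a^2/2 - 3*a*log(a*k) + 6*a


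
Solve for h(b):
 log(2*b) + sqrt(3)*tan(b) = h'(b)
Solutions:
 h(b) = C1 + b*log(b) - b + b*log(2) - sqrt(3)*log(cos(b))


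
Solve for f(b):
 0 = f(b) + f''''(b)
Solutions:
 f(b) = (C1*sin(sqrt(2)*b/2) + C2*cos(sqrt(2)*b/2))*exp(-sqrt(2)*b/2) + (C3*sin(sqrt(2)*b/2) + C4*cos(sqrt(2)*b/2))*exp(sqrt(2)*b/2)


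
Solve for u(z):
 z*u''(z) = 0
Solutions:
 u(z) = C1 + C2*z


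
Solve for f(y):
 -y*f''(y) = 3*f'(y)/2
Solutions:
 f(y) = C1 + C2/sqrt(y)


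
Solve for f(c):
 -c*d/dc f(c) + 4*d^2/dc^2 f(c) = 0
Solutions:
 f(c) = C1 + C2*erfi(sqrt(2)*c/4)


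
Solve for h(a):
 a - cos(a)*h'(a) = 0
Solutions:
 h(a) = C1 + Integral(a/cos(a), a)


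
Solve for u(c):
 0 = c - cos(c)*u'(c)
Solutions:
 u(c) = C1 + Integral(c/cos(c), c)


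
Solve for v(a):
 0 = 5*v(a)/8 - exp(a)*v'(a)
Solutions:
 v(a) = C1*exp(-5*exp(-a)/8)


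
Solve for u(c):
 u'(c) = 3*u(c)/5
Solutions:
 u(c) = C1*exp(3*c/5)


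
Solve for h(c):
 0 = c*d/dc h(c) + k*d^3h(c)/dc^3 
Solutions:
 h(c) = C1 + Integral(C2*airyai(c*(-1/k)^(1/3)) + C3*airybi(c*(-1/k)^(1/3)), c)


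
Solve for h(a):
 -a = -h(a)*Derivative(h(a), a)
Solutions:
 h(a) = -sqrt(C1 + a^2)
 h(a) = sqrt(C1 + a^2)


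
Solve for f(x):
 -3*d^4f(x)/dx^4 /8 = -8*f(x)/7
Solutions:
 f(x) = C1*exp(-2*sqrt(2)*21^(3/4)*x/21) + C2*exp(2*sqrt(2)*21^(3/4)*x/21) + C3*sin(2*sqrt(2)*21^(3/4)*x/21) + C4*cos(2*sqrt(2)*21^(3/4)*x/21)


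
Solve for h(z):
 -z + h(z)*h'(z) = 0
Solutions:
 h(z) = -sqrt(C1 + z^2)
 h(z) = sqrt(C1 + z^2)


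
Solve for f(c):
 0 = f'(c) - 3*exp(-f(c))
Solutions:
 f(c) = log(C1 + 3*c)


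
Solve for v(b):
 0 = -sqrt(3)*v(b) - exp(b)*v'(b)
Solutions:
 v(b) = C1*exp(sqrt(3)*exp(-b))


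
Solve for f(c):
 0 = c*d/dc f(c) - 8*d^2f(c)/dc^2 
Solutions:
 f(c) = C1 + C2*erfi(c/4)


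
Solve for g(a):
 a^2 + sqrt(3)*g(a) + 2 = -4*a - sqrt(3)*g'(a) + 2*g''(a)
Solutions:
 g(a) = C1*exp(a*(sqrt(3) + sqrt(3 + 8*sqrt(3)))/4) + C2*exp(a*(-sqrt(3 + 8*sqrt(3)) + sqrt(3))/4) - sqrt(3)*a^2/3 - 2*sqrt(3)*a/3 - 4/3


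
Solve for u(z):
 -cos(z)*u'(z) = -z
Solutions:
 u(z) = C1 + Integral(z/cos(z), z)


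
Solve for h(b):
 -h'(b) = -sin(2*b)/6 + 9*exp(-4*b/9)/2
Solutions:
 h(b) = C1 - cos(2*b)/12 + 81*exp(-4*b/9)/8


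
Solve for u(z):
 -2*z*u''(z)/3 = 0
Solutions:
 u(z) = C1 + C2*z


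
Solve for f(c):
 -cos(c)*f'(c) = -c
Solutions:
 f(c) = C1 + Integral(c/cos(c), c)


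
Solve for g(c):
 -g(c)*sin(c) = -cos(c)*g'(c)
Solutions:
 g(c) = C1/cos(c)


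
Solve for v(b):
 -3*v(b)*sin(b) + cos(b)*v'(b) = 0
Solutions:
 v(b) = C1/cos(b)^3


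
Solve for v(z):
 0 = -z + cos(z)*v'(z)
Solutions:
 v(z) = C1 + Integral(z/cos(z), z)


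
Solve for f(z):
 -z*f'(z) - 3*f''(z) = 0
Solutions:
 f(z) = C1 + C2*erf(sqrt(6)*z/6)


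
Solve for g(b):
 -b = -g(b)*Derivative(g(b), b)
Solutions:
 g(b) = -sqrt(C1 + b^2)
 g(b) = sqrt(C1 + b^2)


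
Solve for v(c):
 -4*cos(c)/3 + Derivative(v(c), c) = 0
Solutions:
 v(c) = C1 + 4*sin(c)/3


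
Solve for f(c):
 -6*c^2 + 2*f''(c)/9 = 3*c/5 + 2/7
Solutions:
 f(c) = C1 + C2*c + 9*c^4/4 + 9*c^3/20 + 9*c^2/14


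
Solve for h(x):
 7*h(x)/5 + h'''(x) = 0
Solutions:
 h(x) = C3*exp(-5^(2/3)*7^(1/3)*x/5) + (C1*sin(sqrt(3)*5^(2/3)*7^(1/3)*x/10) + C2*cos(sqrt(3)*5^(2/3)*7^(1/3)*x/10))*exp(5^(2/3)*7^(1/3)*x/10)


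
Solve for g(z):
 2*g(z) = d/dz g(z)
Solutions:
 g(z) = C1*exp(2*z)


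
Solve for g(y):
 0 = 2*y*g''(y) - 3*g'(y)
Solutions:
 g(y) = C1 + C2*y^(5/2)


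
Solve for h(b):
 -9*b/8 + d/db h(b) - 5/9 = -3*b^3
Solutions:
 h(b) = C1 - 3*b^4/4 + 9*b^2/16 + 5*b/9


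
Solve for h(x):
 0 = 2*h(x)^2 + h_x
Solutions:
 h(x) = 1/(C1 + 2*x)


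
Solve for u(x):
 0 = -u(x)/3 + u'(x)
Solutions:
 u(x) = C1*exp(x/3)


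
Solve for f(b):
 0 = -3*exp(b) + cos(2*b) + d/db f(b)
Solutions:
 f(b) = C1 + 3*exp(b) - sin(2*b)/2


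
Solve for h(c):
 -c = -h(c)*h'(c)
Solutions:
 h(c) = -sqrt(C1 + c^2)
 h(c) = sqrt(C1 + c^2)


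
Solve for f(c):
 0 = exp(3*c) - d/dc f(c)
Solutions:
 f(c) = C1 + exp(3*c)/3


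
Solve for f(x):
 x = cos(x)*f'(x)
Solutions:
 f(x) = C1 + Integral(x/cos(x), x)


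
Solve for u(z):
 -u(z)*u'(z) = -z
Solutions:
 u(z) = -sqrt(C1 + z^2)
 u(z) = sqrt(C1 + z^2)


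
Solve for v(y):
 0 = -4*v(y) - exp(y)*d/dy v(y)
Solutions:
 v(y) = C1*exp(4*exp(-y))


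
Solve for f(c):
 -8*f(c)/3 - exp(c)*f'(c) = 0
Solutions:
 f(c) = C1*exp(8*exp(-c)/3)


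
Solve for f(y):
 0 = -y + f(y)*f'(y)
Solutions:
 f(y) = -sqrt(C1 + y^2)
 f(y) = sqrt(C1 + y^2)


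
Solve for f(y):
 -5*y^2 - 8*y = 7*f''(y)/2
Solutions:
 f(y) = C1 + C2*y - 5*y^4/42 - 8*y^3/21


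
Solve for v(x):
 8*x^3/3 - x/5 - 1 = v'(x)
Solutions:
 v(x) = C1 + 2*x^4/3 - x^2/10 - x


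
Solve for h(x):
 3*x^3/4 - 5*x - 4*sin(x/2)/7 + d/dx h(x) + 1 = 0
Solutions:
 h(x) = C1 - 3*x^4/16 + 5*x^2/2 - x - 8*cos(x/2)/7


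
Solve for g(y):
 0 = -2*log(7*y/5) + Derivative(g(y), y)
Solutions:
 g(y) = C1 + 2*y*log(y) - 2*y + y*log(49/25)


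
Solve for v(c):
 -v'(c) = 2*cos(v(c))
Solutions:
 v(c) = pi - asin((C1 + exp(4*c))/(C1 - exp(4*c)))
 v(c) = asin((C1 + exp(4*c))/(C1 - exp(4*c)))


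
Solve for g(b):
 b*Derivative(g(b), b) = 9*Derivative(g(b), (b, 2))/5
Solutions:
 g(b) = C1 + C2*erfi(sqrt(10)*b/6)


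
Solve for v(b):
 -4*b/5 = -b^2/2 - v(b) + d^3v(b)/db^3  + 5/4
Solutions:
 v(b) = C3*exp(b) - b^2/2 + 4*b/5 + (C1*sin(sqrt(3)*b/2) + C2*cos(sqrt(3)*b/2))*exp(-b/2) + 5/4


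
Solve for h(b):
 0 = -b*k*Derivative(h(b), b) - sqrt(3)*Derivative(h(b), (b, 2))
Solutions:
 h(b) = Piecewise((-sqrt(2)*3^(1/4)*sqrt(pi)*C1*erf(sqrt(2)*3^(3/4)*b*sqrt(k)/6)/(2*sqrt(k)) - C2, (k > 0) | (k < 0)), (-C1*b - C2, True))


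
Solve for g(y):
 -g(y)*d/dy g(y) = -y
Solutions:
 g(y) = -sqrt(C1 + y^2)
 g(y) = sqrt(C1 + y^2)


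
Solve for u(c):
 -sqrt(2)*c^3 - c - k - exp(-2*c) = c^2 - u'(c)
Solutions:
 u(c) = C1 + sqrt(2)*c^4/4 + c^3/3 + c^2/2 + c*k - exp(-2*c)/2


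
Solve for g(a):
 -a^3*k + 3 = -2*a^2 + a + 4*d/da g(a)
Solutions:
 g(a) = C1 - a^4*k/16 + a^3/6 - a^2/8 + 3*a/4


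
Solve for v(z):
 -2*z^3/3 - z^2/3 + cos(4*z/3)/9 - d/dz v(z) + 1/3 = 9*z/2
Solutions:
 v(z) = C1 - z^4/6 - z^3/9 - 9*z^2/4 + z/3 + sin(4*z/3)/12


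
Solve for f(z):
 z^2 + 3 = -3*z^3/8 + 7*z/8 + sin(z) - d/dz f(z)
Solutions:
 f(z) = C1 - 3*z^4/32 - z^3/3 + 7*z^2/16 - 3*z - cos(z)


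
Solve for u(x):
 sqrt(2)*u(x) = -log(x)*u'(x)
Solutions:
 u(x) = C1*exp(-sqrt(2)*li(x))


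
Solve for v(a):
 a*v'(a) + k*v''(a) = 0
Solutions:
 v(a) = C1 + C2*sqrt(k)*erf(sqrt(2)*a*sqrt(1/k)/2)


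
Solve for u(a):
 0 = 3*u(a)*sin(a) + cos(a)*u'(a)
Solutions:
 u(a) = C1*cos(a)^3


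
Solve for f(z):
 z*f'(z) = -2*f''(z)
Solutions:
 f(z) = C1 + C2*erf(z/2)


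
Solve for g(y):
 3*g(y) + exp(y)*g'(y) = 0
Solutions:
 g(y) = C1*exp(3*exp(-y))


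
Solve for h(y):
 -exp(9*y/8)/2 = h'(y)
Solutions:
 h(y) = C1 - 4*exp(9*y/8)/9


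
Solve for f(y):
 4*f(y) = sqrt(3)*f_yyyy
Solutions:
 f(y) = C1*exp(-sqrt(2)*3^(7/8)*y/3) + C2*exp(sqrt(2)*3^(7/8)*y/3) + C3*sin(sqrt(2)*3^(7/8)*y/3) + C4*cos(sqrt(2)*3^(7/8)*y/3)


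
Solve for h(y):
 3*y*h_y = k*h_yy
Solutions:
 h(y) = C1 + C2*erf(sqrt(6)*y*sqrt(-1/k)/2)/sqrt(-1/k)


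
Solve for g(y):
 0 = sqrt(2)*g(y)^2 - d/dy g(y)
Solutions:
 g(y) = -1/(C1 + sqrt(2)*y)


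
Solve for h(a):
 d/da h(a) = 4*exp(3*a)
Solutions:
 h(a) = C1 + 4*exp(3*a)/3


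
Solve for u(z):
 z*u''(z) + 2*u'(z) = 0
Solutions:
 u(z) = C1 + C2/z


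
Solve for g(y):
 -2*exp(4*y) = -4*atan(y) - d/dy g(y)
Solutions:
 g(y) = C1 - 4*y*atan(y) + exp(4*y)/2 + 2*log(y^2 + 1)


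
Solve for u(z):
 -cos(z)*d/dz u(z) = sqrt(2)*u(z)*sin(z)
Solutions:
 u(z) = C1*cos(z)^(sqrt(2))


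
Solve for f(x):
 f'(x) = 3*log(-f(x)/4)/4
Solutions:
 -4*Integral(1/(log(-_y) - 2*log(2)), (_y, f(x)))/3 = C1 - x


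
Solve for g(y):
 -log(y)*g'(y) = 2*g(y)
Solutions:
 g(y) = C1*exp(-2*li(y))


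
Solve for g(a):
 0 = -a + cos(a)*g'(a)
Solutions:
 g(a) = C1 + Integral(a/cos(a), a)


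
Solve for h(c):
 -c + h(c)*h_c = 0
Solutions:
 h(c) = -sqrt(C1 + c^2)
 h(c) = sqrt(C1 + c^2)


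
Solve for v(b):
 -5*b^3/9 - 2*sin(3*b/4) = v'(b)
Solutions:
 v(b) = C1 - 5*b^4/36 + 8*cos(3*b/4)/3


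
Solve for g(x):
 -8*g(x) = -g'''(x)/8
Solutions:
 g(x) = C3*exp(4*x) + (C1*sin(2*sqrt(3)*x) + C2*cos(2*sqrt(3)*x))*exp(-2*x)


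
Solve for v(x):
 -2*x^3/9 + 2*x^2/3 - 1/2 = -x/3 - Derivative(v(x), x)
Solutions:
 v(x) = C1 + x^4/18 - 2*x^3/9 - x^2/6 + x/2


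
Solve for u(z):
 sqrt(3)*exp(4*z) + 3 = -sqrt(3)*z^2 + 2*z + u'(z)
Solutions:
 u(z) = C1 + sqrt(3)*z^3/3 - z^2 + 3*z + sqrt(3)*exp(4*z)/4


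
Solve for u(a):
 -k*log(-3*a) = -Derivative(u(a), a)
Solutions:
 u(a) = C1 + a*k*log(-a) + a*k*(-1 + log(3))


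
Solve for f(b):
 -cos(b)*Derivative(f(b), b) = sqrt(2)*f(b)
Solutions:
 f(b) = C1*(sin(b) - 1)^(sqrt(2)/2)/(sin(b) + 1)^(sqrt(2)/2)


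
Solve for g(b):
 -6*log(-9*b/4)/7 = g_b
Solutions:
 g(b) = C1 - 6*b*log(-b)/7 + 6*b*(-2*log(3) + 1 + 2*log(2))/7


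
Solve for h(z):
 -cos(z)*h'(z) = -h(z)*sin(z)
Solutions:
 h(z) = C1/cos(z)


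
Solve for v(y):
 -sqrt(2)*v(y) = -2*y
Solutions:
 v(y) = sqrt(2)*y


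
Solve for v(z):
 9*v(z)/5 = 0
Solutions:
 v(z) = 0


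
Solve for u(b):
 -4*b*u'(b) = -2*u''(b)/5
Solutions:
 u(b) = C1 + C2*erfi(sqrt(5)*b)


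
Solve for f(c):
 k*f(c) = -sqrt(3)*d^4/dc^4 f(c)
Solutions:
 f(c) = C1*exp(-3^(7/8)*c*(-k)^(1/4)/3) + C2*exp(3^(7/8)*c*(-k)^(1/4)/3) + C3*exp(-3^(7/8)*I*c*(-k)^(1/4)/3) + C4*exp(3^(7/8)*I*c*(-k)^(1/4)/3)


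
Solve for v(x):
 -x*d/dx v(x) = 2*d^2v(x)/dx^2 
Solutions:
 v(x) = C1 + C2*erf(x/2)


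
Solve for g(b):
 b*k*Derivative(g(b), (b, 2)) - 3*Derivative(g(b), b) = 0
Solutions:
 g(b) = C1 + b^(((re(k) + 3)*re(k) + im(k)^2)/(re(k)^2 + im(k)^2))*(C2*sin(3*log(b)*Abs(im(k))/(re(k)^2 + im(k)^2)) + C3*cos(3*log(b)*im(k)/(re(k)^2 + im(k)^2)))


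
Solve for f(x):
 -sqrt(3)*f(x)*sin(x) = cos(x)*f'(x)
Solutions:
 f(x) = C1*cos(x)^(sqrt(3))


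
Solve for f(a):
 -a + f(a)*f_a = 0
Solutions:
 f(a) = -sqrt(C1 + a^2)
 f(a) = sqrt(C1 + a^2)


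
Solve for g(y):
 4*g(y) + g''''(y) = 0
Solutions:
 g(y) = (C1*sin(y) + C2*cos(y))*exp(-y) + (C3*sin(y) + C4*cos(y))*exp(y)


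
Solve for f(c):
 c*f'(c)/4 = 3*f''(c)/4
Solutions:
 f(c) = C1 + C2*erfi(sqrt(6)*c/6)


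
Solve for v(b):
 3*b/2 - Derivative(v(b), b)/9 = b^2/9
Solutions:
 v(b) = C1 - b^3/3 + 27*b^2/4


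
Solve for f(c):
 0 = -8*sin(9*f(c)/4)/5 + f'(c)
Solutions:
 -8*c/5 + 2*log(cos(9*f(c)/4) - 1)/9 - 2*log(cos(9*f(c)/4) + 1)/9 = C1


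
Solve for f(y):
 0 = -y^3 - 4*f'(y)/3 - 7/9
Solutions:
 f(y) = C1 - 3*y^4/16 - 7*y/12


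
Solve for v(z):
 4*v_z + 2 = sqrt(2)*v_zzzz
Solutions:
 v(z) = C1 + C4*exp(sqrt(2)*z) - z/2 + (C2*sin(sqrt(6)*z/2) + C3*cos(sqrt(6)*z/2))*exp(-sqrt(2)*z/2)


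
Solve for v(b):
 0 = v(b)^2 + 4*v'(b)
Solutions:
 v(b) = 4/(C1 + b)


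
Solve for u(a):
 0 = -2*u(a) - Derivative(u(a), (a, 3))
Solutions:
 u(a) = C3*exp(-2^(1/3)*a) + (C1*sin(2^(1/3)*sqrt(3)*a/2) + C2*cos(2^(1/3)*sqrt(3)*a/2))*exp(2^(1/3)*a/2)


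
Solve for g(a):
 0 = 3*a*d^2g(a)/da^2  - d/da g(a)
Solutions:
 g(a) = C1 + C2*a^(4/3)


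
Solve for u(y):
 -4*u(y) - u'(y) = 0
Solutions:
 u(y) = C1*exp(-4*y)


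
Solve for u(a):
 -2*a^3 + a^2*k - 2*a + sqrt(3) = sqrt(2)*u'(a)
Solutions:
 u(a) = C1 - sqrt(2)*a^4/4 + sqrt(2)*a^3*k/6 - sqrt(2)*a^2/2 + sqrt(6)*a/2


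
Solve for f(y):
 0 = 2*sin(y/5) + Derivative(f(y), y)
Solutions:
 f(y) = C1 + 10*cos(y/5)


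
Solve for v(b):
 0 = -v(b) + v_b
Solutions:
 v(b) = C1*exp(b)


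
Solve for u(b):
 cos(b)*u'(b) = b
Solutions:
 u(b) = C1 + Integral(b/cos(b), b)


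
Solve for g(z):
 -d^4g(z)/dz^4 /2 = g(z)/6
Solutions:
 g(z) = (C1*sin(sqrt(2)*3^(3/4)*z/6) + C2*cos(sqrt(2)*3^(3/4)*z/6))*exp(-sqrt(2)*3^(3/4)*z/6) + (C3*sin(sqrt(2)*3^(3/4)*z/6) + C4*cos(sqrt(2)*3^(3/4)*z/6))*exp(sqrt(2)*3^(3/4)*z/6)


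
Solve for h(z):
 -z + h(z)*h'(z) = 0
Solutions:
 h(z) = -sqrt(C1 + z^2)
 h(z) = sqrt(C1 + z^2)


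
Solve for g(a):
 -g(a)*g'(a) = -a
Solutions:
 g(a) = -sqrt(C1 + a^2)
 g(a) = sqrt(C1 + a^2)


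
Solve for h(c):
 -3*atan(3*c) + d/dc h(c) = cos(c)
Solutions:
 h(c) = C1 + 3*c*atan(3*c) - log(9*c^2 + 1)/2 + sin(c)


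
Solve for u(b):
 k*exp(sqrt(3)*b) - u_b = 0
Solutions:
 u(b) = C1 + sqrt(3)*k*exp(sqrt(3)*b)/3


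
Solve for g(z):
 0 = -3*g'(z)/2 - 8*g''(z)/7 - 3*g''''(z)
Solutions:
 g(z) = C1 + C2*exp(-14^(1/3)*z*(-(1323 + sqrt(1807673))^(1/3) + 16*14^(1/3)/(1323 + sqrt(1807673))^(1/3))/84)*sin(14^(1/3)*sqrt(3)*z*(16*14^(1/3)/(1323 + sqrt(1807673))^(1/3) + (1323 + sqrt(1807673))^(1/3))/84) + C3*exp(-14^(1/3)*z*(-(1323 + sqrt(1807673))^(1/3) + 16*14^(1/3)/(1323 + sqrt(1807673))^(1/3))/84)*cos(14^(1/3)*sqrt(3)*z*(16*14^(1/3)/(1323 + sqrt(1807673))^(1/3) + (1323 + sqrt(1807673))^(1/3))/84) + C4*exp(14^(1/3)*z*(-(1323 + sqrt(1807673))^(1/3) + 16*14^(1/3)/(1323 + sqrt(1807673))^(1/3))/42)


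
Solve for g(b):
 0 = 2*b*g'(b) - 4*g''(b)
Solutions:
 g(b) = C1 + C2*erfi(b/2)


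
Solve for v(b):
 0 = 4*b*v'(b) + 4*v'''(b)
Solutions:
 v(b) = C1 + Integral(C2*airyai(-b) + C3*airybi(-b), b)


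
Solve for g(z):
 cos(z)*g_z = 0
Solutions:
 g(z) = C1


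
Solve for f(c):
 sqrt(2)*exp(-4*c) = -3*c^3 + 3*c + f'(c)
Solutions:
 f(c) = C1 + 3*c^4/4 - 3*c^2/2 - sqrt(2)*exp(-4*c)/4


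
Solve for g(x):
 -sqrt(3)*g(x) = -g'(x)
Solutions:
 g(x) = C1*exp(sqrt(3)*x)


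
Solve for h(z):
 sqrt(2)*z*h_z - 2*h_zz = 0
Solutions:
 h(z) = C1 + C2*erfi(2^(1/4)*z/2)


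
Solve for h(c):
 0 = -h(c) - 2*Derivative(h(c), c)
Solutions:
 h(c) = C1*exp(-c/2)


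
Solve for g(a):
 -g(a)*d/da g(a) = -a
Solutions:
 g(a) = -sqrt(C1 + a^2)
 g(a) = sqrt(C1 + a^2)


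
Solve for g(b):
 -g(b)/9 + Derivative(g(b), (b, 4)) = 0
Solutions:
 g(b) = C1*exp(-sqrt(3)*b/3) + C2*exp(sqrt(3)*b/3) + C3*sin(sqrt(3)*b/3) + C4*cos(sqrt(3)*b/3)


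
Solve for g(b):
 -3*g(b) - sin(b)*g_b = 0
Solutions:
 g(b) = C1*(cos(b) + 1)^(3/2)/(cos(b) - 1)^(3/2)


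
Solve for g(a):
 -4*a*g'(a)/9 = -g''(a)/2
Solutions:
 g(a) = C1 + C2*erfi(2*a/3)


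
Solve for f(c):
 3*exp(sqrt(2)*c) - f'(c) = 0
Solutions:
 f(c) = C1 + 3*sqrt(2)*exp(sqrt(2)*c)/2


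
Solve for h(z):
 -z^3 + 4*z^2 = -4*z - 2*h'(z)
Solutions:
 h(z) = C1 + z^4/8 - 2*z^3/3 - z^2


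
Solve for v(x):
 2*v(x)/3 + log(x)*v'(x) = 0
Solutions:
 v(x) = C1*exp(-2*li(x)/3)


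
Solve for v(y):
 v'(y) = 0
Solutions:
 v(y) = C1


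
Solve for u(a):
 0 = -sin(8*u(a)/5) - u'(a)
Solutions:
 a + 5*log(cos(8*u(a)/5) - 1)/16 - 5*log(cos(8*u(a)/5) + 1)/16 = C1


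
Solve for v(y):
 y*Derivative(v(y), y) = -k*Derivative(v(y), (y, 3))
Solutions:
 v(y) = C1 + Integral(C2*airyai(y*(-1/k)^(1/3)) + C3*airybi(y*(-1/k)^(1/3)), y)


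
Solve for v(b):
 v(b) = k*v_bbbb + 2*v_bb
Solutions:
 v(b) = C1*exp(-b*sqrt((-sqrt(k + 1) - 1)/k)) + C2*exp(b*sqrt((-sqrt(k + 1) - 1)/k)) + C3*exp(-b*sqrt((sqrt(k + 1) - 1)/k)) + C4*exp(b*sqrt((sqrt(k + 1) - 1)/k))


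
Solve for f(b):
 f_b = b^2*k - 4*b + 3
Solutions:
 f(b) = C1 + b^3*k/3 - 2*b^2 + 3*b


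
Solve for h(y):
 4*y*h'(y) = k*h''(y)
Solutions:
 h(y) = C1 + C2*erf(sqrt(2)*y*sqrt(-1/k))/sqrt(-1/k)


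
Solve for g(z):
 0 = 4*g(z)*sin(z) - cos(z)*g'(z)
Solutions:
 g(z) = C1/cos(z)^4


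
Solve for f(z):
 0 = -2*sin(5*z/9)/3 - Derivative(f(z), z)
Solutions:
 f(z) = C1 + 6*cos(5*z/9)/5


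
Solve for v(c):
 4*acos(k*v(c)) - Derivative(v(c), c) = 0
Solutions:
 Integral(1/acos(_y*k), (_y, v(c))) = C1 + 4*c


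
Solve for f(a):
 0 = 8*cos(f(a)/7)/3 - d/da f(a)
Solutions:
 -8*a/3 - 7*log(sin(f(a)/7) - 1)/2 + 7*log(sin(f(a)/7) + 1)/2 = C1


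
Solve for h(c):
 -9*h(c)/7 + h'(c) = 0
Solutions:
 h(c) = C1*exp(9*c/7)


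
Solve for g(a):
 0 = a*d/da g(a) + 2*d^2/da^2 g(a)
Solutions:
 g(a) = C1 + C2*erf(a/2)


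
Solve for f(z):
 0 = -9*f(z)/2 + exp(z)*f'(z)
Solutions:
 f(z) = C1*exp(-9*exp(-z)/2)


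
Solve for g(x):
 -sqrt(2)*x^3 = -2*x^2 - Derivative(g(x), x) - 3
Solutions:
 g(x) = C1 + sqrt(2)*x^4/4 - 2*x^3/3 - 3*x


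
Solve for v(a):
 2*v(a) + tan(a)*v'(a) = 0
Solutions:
 v(a) = C1/sin(a)^2


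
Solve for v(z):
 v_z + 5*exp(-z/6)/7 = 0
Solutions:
 v(z) = C1 + 30*exp(-z/6)/7


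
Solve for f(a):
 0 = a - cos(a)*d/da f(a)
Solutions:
 f(a) = C1 + Integral(a/cos(a), a)


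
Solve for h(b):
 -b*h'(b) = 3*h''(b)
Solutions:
 h(b) = C1 + C2*erf(sqrt(6)*b/6)


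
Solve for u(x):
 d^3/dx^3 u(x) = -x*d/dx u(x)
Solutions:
 u(x) = C1 + Integral(C2*airyai(-x) + C3*airybi(-x), x)


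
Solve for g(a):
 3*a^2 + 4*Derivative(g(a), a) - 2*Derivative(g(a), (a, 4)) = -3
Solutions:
 g(a) = C1 + C4*exp(2^(1/3)*a) - a^3/4 - 3*a/4 + (C2*sin(2^(1/3)*sqrt(3)*a/2) + C3*cos(2^(1/3)*sqrt(3)*a/2))*exp(-2^(1/3)*a/2)


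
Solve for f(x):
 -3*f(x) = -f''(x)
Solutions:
 f(x) = C1*exp(-sqrt(3)*x) + C2*exp(sqrt(3)*x)


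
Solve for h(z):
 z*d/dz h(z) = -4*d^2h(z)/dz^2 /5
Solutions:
 h(z) = C1 + C2*erf(sqrt(10)*z/4)


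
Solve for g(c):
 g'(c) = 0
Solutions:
 g(c) = C1


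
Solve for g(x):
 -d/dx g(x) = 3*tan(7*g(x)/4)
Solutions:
 g(x) = -4*asin(C1*exp(-21*x/4))/7 + 4*pi/7
 g(x) = 4*asin(C1*exp(-21*x/4))/7


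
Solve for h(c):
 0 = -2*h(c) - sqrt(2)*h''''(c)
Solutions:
 h(c) = (C1*sin(2^(5/8)*c/2) + C2*cos(2^(5/8)*c/2))*exp(-2^(5/8)*c/2) + (C3*sin(2^(5/8)*c/2) + C4*cos(2^(5/8)*c/2))*exp(2^(5/8)*c/2)


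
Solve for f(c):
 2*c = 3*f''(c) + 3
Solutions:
 f(c) = C1 + C2*c + c^3/9 - c^2/2


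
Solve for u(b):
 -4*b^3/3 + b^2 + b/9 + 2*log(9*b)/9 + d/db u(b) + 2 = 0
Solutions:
 u(b) = C1 + b^4/3 - b^3/3 - b^2/18 - 2*b*log(b)/9 - 16*b/9 - 4*b*log(3)/9


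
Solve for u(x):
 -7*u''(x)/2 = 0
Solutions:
 u(x) = C1 + C2*x


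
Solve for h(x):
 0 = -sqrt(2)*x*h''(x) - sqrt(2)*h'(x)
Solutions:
 h(x) = C1 + C2*log(x)


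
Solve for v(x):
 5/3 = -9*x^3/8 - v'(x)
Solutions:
 v(x) = C1 - 9*x^4/32 - 5*x/3


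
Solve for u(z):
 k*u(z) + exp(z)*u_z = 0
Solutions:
 u(z) = C1*exp(k*exp(-z))


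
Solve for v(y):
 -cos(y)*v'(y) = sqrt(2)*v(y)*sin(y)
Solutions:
 v(y) = C1*cos(y)^(sqrt(2))


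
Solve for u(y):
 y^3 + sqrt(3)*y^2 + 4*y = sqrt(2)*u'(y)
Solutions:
 u(y) = C1 + sqrt(2)*y^4/8 + sqrt(6)*y^3/6 + sqrt(2)*y^2


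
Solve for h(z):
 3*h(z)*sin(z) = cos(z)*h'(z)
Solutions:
 h(z) = C1/cos(z)^3


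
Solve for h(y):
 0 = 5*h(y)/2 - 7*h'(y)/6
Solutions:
 h(y) = C1*exp(15*y/7)


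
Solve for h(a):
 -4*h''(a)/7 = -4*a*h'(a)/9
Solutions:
 h(a) = C1 + C2*erfi(sqrt(14)*a/6)


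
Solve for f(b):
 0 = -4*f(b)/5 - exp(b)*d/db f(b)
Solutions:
 f(b) = C1*exp(4*exp(-b)/5)


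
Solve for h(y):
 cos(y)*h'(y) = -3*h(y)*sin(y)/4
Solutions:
 h(y) = C1*cos(y)^(3/4)


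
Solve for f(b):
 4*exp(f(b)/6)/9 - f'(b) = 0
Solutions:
 f(b) = 6*log(-1/(C1 + 4*b)) + 6*log(54)


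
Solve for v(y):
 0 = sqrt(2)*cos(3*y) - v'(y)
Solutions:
 v(y) = C1 + sqrt(2)*sin(3*y)/3


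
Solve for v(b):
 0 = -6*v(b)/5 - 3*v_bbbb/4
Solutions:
 v(b) = (C1*sin(2^(1/4)*5^(3/4)*b/5) + C2*cos(2^(1/4)*5^(3/4)*b/5))*exp(-2^(1/4)*5^(3/4)*b/5) + (C3*sin(2^(1/4)*5^(3/4)*b/5) + C4*cos(2^(1/4)*5^(3/4)*b/5))*exp(2^(1/4)*5^(3/4)*b/5)


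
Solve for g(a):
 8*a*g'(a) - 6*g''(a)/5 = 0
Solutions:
 g(a) = C1 + C2*erfi(sqrt(30)*a/3)


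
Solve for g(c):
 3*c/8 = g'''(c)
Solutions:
 g(c) = C1 + C2*c + C3*c^2 + c^4/64


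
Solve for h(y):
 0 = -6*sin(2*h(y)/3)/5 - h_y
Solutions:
 6*y/5 + 3*log(cos(2*h(y)/3) - 1)/4 - 3*log(cos(2*h(y)/3) + 1)/4 = C1


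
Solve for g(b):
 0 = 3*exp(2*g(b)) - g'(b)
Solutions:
 g(b) = log(-sqrt(-1/(C1 + 3*b))) - log(2)/2
 g(b) = log(-1/(C1 + 3*b))/2 - log(2)/2


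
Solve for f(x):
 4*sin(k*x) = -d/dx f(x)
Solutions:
 f(x) = C1 + 4*cos(k*x)/k


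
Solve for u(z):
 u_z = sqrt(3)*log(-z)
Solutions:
 u(z) = C1 + sqrt(3)*z*log(-z) - sqrt(3)*z


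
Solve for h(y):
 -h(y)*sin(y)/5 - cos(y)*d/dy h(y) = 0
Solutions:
 h(y) = C1*cos(y)^(1/5)


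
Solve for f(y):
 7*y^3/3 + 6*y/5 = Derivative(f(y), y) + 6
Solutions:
 f(y) = C1 + 7*y^4/12 + 3*y^2/5 - 6*y


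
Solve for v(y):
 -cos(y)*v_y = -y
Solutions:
 v(y) = C1 + Integral(y/cos(y), y)


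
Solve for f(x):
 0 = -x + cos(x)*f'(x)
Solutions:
 f(x) = C1 + Integral(x/cos(x), x)


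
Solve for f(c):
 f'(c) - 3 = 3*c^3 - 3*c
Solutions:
 f(c) = C1 + 3*c^4/4 - 3*c^2/2 + 3*c


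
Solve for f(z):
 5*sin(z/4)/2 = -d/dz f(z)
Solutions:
 f(z) = C1 + 10*cos(z/4)


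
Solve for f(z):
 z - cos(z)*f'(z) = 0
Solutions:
 f(z) = C1 + Integral(z/cos(z), z)


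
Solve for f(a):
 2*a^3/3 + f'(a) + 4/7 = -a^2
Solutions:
 f(a) = C1 - a^4/6 - a^3/3 - 4*a/7


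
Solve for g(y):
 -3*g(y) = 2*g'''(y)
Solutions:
 g(y) = C3*exp(-2^(2/3)*3^(1/3)*y/2) + (C1*sin(2^(2/3)*3^(5/6)*y/4) + C2*cos(2^(2/3)*3^(5/6)*y/4))*exp(2^(2/3)*3^(1/3)*y/4)


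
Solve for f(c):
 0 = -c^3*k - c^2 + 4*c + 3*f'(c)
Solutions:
 f(c) = C1 + c^4*k/12 + c^3/9 - 2*c^2/3


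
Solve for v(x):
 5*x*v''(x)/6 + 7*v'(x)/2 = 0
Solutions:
 v(x) = C1 + C2/x^(16/5)


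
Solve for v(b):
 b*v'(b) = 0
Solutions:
 v(b) = C1


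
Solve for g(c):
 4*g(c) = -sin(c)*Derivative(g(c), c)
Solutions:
 g(c) = C1*(cos(c)^2 + 2*cos(c) + 1)/(cos(c)^2 - 2*cos(c) + 1)


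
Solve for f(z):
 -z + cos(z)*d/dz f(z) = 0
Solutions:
 f(z) = C1 + Integral(z/cos(z), z)


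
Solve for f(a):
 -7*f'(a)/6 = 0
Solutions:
 f(a) = C1


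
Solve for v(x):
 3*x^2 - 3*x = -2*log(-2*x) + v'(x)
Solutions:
 v(x) = C1 + x^3 - 3*x^2/2 + 2*x*log(-x) + 2*x*(-1 + log(2))


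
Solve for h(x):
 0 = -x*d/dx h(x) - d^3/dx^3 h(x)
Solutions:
 h(x) = C1 + Integral(C2*airyai(-x) + C3*airybi(-x), x)


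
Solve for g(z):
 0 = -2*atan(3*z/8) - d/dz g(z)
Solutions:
 g(z) = C1 - 2*z*atan(3*z/8) + 8*log(9*z^2 + 64)/3


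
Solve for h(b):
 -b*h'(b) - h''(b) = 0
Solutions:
 h(b) = C1 + C2*erf(sqrt(2)*b/2)


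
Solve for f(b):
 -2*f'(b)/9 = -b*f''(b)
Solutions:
 f(b) = C1 + C2*b^(11/9)


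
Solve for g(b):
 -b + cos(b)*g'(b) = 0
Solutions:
 g(b) = C1 + Integral(b/cos(b), b)


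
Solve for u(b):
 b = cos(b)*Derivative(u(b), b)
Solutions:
 u(b) = C1 + Integral(b/cos(b), b)


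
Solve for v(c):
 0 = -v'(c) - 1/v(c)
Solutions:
 v(c) = -sqrt(C1 - 2*c)
 v(c) = sqrt(C1 - 2*c)


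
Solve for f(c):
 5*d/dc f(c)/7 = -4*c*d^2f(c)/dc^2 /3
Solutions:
 f(c) = C1 + C2*c^(13/28)


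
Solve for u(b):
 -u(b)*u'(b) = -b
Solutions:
 u(b) = -sqrt(C1 + b^2)
 u(b) = sqrt(C1 + b^2)


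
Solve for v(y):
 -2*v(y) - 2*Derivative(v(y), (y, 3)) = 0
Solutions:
 v(y) = C3*exp(-y) + (C1*sin(sqrt(3)*y/2) + C2*cos(sqrt(3)*y/2))*exp(y/2)


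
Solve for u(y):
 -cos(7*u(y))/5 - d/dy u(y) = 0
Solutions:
 y/5 - log(sin(7*u(y)) - 1)/14 + log(sin(7*u(y)) + 1)/14 = C1


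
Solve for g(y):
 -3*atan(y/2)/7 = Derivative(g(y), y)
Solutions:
 g(y) = C1 - 3*y*atan(y/2)/7 + 3*log(y^2 + 4)/7


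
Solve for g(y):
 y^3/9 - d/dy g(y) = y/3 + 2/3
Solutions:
 g(y) = C1 + y^4/36 - y^2/6 - 2*y/3


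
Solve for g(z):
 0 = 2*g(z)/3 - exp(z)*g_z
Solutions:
 g(z) = C1*exp(-2*exp(-z)/3)


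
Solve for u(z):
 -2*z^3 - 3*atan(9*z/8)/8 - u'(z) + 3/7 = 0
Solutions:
 u(z) = C1 - z^4/2 - 3*z*atan(9*z/8)/8 + 3*z/7 + log(81*z^2 + 64)/6


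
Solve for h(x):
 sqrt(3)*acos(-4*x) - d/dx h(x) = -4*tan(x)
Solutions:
 h(x) = C1 + sqrt(3)*(x*acos(-4*x) + sqrt(1 - 16*x^2)/4) - 4*log(cos(x))


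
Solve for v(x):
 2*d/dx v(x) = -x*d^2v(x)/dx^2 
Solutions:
 v(x) = C1 + C2/x


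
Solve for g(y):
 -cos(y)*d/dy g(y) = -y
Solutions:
 g(y) = C1 + Integral(y/cos(y), y)


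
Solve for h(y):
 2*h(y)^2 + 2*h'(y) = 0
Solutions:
 h(y) = 1/(C1 + y)


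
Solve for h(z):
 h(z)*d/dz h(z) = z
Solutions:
 h(z) = -sqrt(C1 + z^2)
 h(z) = sqrt(C1 + z^2)


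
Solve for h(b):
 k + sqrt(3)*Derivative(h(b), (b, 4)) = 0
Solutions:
 h(b) = C1 + C2*b + C3*b^2 + C4*b^3 - sqrt(3)*b^4*k/72


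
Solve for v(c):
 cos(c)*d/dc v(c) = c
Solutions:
 v(c) = C1 + Integral(c/cos(c), c)


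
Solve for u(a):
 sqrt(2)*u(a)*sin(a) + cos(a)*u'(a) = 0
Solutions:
 u(a) = C1*cos(a)^(sqrt(2))


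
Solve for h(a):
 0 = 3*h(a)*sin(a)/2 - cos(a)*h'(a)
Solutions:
 h(a) = C1/cos(a)^(3/2)


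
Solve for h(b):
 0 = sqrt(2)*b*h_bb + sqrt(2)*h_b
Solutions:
 h(b) = C1 + C2*log(b)


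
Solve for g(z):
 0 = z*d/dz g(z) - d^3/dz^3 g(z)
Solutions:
 g(z) = C1 + Integral(C2*airyai(z) + C3*airybi(z), z)


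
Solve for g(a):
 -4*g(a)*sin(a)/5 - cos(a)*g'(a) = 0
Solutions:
 g(a) = C1*cos(a)^(4/5)


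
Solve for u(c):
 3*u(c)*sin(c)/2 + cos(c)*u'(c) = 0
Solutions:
 u(c) = C1*cos(c)^(3/2)


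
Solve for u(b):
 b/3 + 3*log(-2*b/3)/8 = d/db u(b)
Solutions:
 u(b) = C1 + b^2/6 + 3*b*log(-b)/8 + 3*b*(-log(3) - 1 + log(2))/8


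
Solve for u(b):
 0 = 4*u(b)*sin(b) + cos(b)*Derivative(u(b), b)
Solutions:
 u(b) = C1*cos(b)^4


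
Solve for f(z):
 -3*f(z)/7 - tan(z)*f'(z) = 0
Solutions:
 f(z) = C1/sin(z)^(3/7)


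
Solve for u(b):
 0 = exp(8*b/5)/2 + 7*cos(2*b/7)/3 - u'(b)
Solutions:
 u(b) = C1 + 5*exp(8*b/5)/16 + 49*sin(2*b/7)/6


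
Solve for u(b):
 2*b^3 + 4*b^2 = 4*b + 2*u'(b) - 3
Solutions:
 u(b) = C1 + b^4/4 + 2*b^3/3 - b^2 + 3*b/2


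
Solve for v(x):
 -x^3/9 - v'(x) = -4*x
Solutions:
 v(x) = C1 - x^4/36 + 2*x^2


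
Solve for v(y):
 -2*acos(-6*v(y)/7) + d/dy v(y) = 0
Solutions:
 Integral(1/acos(-6*_y/7), (_y, v(y))) = C1 + 2*y


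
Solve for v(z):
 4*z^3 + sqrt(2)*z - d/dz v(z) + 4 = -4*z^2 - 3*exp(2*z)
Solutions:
 v(z) = C1 + z^4 + 4*z^3/3 + sqrt(2)*z^2/2 + 4*z + 3*exp(2*z)/2


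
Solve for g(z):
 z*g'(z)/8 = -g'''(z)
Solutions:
 g(z) = C1 + Integral(C2*airyai(-z/2) + C3*airybi(-z/2), z)


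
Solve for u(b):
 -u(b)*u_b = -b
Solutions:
 u(b) = -sqrt(C1 + b^2)
 u(b) = sqrt(C1 + b^2)


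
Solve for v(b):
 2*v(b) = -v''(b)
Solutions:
 v(b) = C1*sin(sqrt(2)*b) + C2*cos(sqrt(2)*b)


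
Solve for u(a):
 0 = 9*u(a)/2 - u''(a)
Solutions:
 u(a) = C1*exp(-3*sqrt(2)*a/2) + C2*exp(3*sqrt(2)*a/2)


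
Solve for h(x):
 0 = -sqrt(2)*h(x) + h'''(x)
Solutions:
 h(x) = C3*exp(2^(1/6)*x) + (C1*sin(2^(1/6)*sqrt(3)*x/2) + C2*cos(2^(1/6)*sqrt(3)*x/2))*exp(-2^(1/6)*x/2)


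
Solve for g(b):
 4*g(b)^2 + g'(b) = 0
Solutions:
 g(b) = 1/(C1 + 4*b)


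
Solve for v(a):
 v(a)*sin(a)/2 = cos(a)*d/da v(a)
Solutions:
 v(a) = C1/sqrt(cos(a))


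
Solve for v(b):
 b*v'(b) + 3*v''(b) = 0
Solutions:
 v(b) = C1 + C2*erf(sqrt(6)*b/6)


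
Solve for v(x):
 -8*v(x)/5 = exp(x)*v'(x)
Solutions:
 v(x) = C1*exp(8*exp(-x)/5)


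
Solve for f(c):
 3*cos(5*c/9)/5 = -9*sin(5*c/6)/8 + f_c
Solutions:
 f(c) = C1 + 27*sin(5*c/9)/25 - 27*cos(5*c/6)/20


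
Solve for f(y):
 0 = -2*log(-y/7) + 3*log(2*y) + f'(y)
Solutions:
 f(y) = C1 - y*log(y) + y*(-log(392) + 1 + 2*I*pi)


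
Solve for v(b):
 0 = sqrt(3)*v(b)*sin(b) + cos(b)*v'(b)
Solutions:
 v(b) = C1*cos(b)^(sqrt(3))
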